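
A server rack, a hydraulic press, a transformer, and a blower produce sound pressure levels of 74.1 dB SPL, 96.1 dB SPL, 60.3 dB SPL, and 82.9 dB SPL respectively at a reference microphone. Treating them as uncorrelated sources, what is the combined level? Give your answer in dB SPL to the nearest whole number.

For uncorrelated sources the intensities add, so convert each level to linear form, sum, and take 10·log₁₀ of the total.
Σ 10^(L/10) = 10^(74.1/10) + 10^(96.1/10) + 10^(60.3/10) + 10^(82.9/10) = 4.296e+09.
L_total = 10·log₁₀(4.296e+09) = 96.33 dB SPL.

96 dB SPL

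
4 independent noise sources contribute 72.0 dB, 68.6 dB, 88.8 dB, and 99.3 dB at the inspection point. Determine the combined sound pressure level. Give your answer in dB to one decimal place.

99.7 dB

Incoherent sources combine by intensity addition: L_total = 10·log₁₀(Σ 10^(L_i/10)).
Σ 10^(L/10) = 10^(72.0/10) + 10^(68.6/10) + 10^(88.8/10) + 10^(99.3/10) = 9.293e+09.
L_total = 10·log₁₀(9.293e+09) = 99.68 dB.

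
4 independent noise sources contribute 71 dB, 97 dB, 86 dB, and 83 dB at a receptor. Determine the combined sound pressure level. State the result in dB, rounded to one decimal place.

Incoherent sources combine by intensity addition: L_total = 10·log₁₀(Σ 10^(L_i/10)).
Σ 10^(L/10) = 10^(71/10) + 10^(97/10) + 10^(86/10) + 10^(83/10) = 5.622e+09.
L_total = 10·log₁₀(5.622e+09) = 97.50 dB.

97.5 dB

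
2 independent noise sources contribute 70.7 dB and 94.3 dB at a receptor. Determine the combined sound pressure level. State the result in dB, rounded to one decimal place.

Incoherent sources combine by intensity addition: L_total = 10·log₁₀(Σ 10^(L_i/10)).
Σ 10^(L/10) = 10^(70.7/10) + 10^(94.3/10) = 2.703e+09.
L_total = 10·log₁₀(2.703e+09) = 94.32 dB.

94.3 dB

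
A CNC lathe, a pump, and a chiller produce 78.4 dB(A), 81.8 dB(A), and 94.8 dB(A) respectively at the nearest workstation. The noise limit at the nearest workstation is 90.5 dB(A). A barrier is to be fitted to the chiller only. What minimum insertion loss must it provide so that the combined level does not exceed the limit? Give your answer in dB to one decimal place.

The untreated sources together contribute 10^(78.4/10) + 10^(81.8/10) = 2.205e+08, i.e. 83.43 dB(A).
To meet 90.5 dB(A) overall, the treated chiller may contribute at most 10^(90.5/10) − 2.205e+08 = 9.015e+08, i.e. 89.55 dB(A).
So the chiller must be reduced from 94.8 to 89.55 dB(A): IL = 5.25 dB.

5.3 dB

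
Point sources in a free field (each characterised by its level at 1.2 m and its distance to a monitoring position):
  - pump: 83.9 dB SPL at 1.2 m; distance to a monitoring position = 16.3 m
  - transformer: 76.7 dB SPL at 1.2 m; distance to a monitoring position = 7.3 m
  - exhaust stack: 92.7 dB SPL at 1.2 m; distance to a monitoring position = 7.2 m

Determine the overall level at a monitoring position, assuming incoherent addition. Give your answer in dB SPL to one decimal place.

Propagate each source to the receiver with L = L_ref − 20·log₁₀(r/r_ref), then add intensities.
pump: 83.9 − 20·log₁₀(16.3/1.2) = 83.9 − 22.66 = 61.24 dB SPL.
transformer: 76.7 − 20·log₁₀(7.3/1.2) = 76.7 − 15.68 = 61.02 dB SPL.
exhaust stack: 92.7 − 20·log₁₀(7.2/1.2) = 92.7 − 15.56 = 77.14 dB SPL.
Σ 10^(L/10) = 5.432e+07 → L_total = 10·log₁₀(5.432e+07) = 77.35 dB SPL.

77.3 dB SPL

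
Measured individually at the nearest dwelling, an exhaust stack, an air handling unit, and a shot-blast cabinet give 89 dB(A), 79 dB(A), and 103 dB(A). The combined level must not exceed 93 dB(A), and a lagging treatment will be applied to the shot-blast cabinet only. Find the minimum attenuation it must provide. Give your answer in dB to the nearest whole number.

Fixed contribution from the other sources: Σ 10^(L/10) = 10^(89/10) + 10^(79/10) = 8.738e+08 (89.41 dB(A)).
The limit corresponds to 10^(93/10) = 1.995e+09; subtracting the fixed part leaves 1.122e+09 for the shot-blast cabinet, i.e. 90.50 dB(A).
Required insertion loss = 103 − 90.50 = 12.50 dB.

13 dB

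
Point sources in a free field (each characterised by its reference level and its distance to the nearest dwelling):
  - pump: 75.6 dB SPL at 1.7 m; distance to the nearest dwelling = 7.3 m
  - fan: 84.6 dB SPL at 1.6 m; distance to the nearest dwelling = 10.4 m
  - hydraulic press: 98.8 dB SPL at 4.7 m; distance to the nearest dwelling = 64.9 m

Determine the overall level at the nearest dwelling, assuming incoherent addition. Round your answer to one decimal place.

First find each source's level at the receiver (point-source: −20·log₁₀(r/r_ref)), then combine on an intensity basis.
pump: 75.6 − 20·log₁₀(7.3/1.7) = 75.6 − 12.66 = 62.94 dB SPL.
fan: 84.6 − 20·log₁₀(10.4/1.6) = 84.6 − 16.26 = 68.34 dB SPL.
hydraulic press: 98.8 − 20·log₁₀(64.9/4.7) = 98.8 − 22.80 = 76.00 dB SPL.
Σ 10^(L/10) = 4.858e+07 → L_total = 10·log₁₀(4.858e+07) = 76.86 dB SPL.

76.9 dB SPL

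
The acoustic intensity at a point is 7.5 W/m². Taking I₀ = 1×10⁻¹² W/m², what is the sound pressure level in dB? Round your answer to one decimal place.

128.8 dB

L = 10·log₁₀(I/I₀) = 10·log₁₀(7.5/10⁻¹²) = 10·log₁₀(7.5×10^12).
L = 10·(0.8751 + 12) = 128.75 dB.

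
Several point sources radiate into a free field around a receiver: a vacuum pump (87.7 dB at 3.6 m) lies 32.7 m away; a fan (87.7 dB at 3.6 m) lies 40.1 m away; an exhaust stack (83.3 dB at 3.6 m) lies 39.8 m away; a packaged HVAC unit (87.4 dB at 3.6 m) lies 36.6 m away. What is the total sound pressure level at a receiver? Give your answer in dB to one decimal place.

Apply inverse-square spreading to bring every level to the receiver, then sum 10^(L/10).
vacuum pump: 87.7 − 20·log₁₀(32.7/3.6) = 87.7 − 19.16 = 68.54 dB.
fan: 87.7 − 20·log₁₀(40.1/3.6) = 87.7 − 20.94 = 66.76 dB.
exhaust stack: 83.3 − 20·log₁₀(39.8/3.6) = 83.3 − 20.87 = 62.43 dB.
packaged HVAC unit: 87.4 − 20·log₁₀(36.6/3.6) = 87.4 − 20.14 = 67.26 dB.
Σ 10^(L/10) = 1.895e+07 → L_total = 10·log₁₀(1.895e+07) = 72.78 dB.

72.8 dB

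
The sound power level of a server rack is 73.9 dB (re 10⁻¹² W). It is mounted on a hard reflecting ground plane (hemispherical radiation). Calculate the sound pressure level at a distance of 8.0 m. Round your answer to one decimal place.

L_p = L_w − 10·log₁₀(2π·r²) with r = 8.0 m.
2π·r² = 402.1 m², 10·log₁₀ of that is 26.044 dB.
L_p = 73.9 − 26.044 = 47.86 dB.

47.9 dB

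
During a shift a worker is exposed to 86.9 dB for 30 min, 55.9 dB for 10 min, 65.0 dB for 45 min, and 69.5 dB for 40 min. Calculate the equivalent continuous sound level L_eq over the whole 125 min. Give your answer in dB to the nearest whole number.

L_eq = 10·log₁₀[(1/T)·Σ tᵢ·10^(Lᵢ/10)] with T = 125 min.
Σ tᵢ·10^(Lᵢ/10) = 30·10^(86.9/10) + 10·10^(55.9/10) + 45·10^(65.0/10) + 40·10^(69.5/10) = 1.520e+10.
L_eq = 10·log₁₀(1.520e+10/125) = 80.85 dB.

81 dB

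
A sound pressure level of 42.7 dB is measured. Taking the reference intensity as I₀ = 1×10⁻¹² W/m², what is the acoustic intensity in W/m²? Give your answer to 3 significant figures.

1.86e-08 W/m²

I/I₀ = 10^(42.7/10) = 1.862e+04, so I = 1.862e+04 × 10⁻¹² W/m².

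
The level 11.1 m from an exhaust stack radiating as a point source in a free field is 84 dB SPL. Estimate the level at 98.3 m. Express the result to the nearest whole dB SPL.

Point-source attenuation: ΔL = 20·log₁₀(r₂/r₁) = 20·log₁₀(98.3/11.1) = 18.945 dB.
L₂ = 84 − 20·log₁₀(98.3/11.1) = 84 − 18.945 = 65.06 dB SPL.

65 dB SPL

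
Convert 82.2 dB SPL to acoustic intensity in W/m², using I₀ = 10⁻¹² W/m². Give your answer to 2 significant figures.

0.00017 W/m²

I = I₀·10^(L/10) = 10⁻¹² × 10^(82.2/10) = 10^(-3.780).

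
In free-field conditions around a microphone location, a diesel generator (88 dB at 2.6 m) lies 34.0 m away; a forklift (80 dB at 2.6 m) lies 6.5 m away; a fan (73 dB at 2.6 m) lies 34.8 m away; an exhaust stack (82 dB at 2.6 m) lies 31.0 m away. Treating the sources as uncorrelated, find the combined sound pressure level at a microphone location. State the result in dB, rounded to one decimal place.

73.2 dB

Apply inverse-square spreading to bring every level to the receiver, then sum 10^(L/10).
diesel generator: 88 − 20·log₁₀(34.0/2.6) = 88 − 22.33 = 65.67 dB.
forklift: 80 − 20·log₁₀(6.5/2.6) = 80 − 7.96 = 72.04 dB.
fan: 73 − 20·log₁₀(34.8/2.6) = 73 − 22.53 = 50.47 dB.
exhaust stack: 82 − 20·log₁₀(31.0/2.6) = 82 − 21.53 = 60.47 dB.
Σ 10^(L/10) = 2.092e+07 → L_total = 10·log₁₀(2.092e+07) = 73.20 dB.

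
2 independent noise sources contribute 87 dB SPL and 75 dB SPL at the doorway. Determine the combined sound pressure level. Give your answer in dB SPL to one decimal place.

For uncorrelated sources the intensities add, so convert each level to linear form, sum, and take 10·log₁₀ of the total.
Σ 10^(L/10) = 10^(87/10) + 10^(75/10) = 5.328e+08.
L_total = 10·log₁₀(5.328e+08) = 87.27 dB SPL.

87.3 dB SPL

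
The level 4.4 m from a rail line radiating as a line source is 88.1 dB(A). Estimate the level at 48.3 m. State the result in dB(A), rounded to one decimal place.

Cylindrical spreading from a line source gives a 10·log₁₀(r₂/r₁) drop.
L₂ = 88.1 − 10·log₁₀(48.3/4.4) = 88.1 − 10.405 = 77.70 dB(A).

77.7 dB(A)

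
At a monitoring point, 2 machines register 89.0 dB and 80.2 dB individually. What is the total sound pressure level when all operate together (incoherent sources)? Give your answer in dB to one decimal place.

89.5 dB

For uncorrelated sources the intensities add, so convert each level to linear form, sum, and take 10·log₁₀ of the total.
Σ 10^(L/10) = 10^(89.0/10) + 10^(80.2/10) = 8.990e+08.
L_total = 10·log₁₀(8.990e+08) = 89.54 dB.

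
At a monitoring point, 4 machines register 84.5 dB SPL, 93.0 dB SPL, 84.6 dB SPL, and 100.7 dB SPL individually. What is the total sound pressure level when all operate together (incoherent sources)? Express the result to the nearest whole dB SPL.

102 dB SPL

For uncorrelated sources the intensities add, so convert each level to linear form, sum, and take 10·log₁₀ of the total.
Σ 10^(L/10) = 10^(84.5/10) + 10^(93.0/10) + 10^(84.6/10) + 10^(100.7/10) = 1.431e+10.
L_total = 10·log₁₀(1.431e+10) = 101.56 dB SPL.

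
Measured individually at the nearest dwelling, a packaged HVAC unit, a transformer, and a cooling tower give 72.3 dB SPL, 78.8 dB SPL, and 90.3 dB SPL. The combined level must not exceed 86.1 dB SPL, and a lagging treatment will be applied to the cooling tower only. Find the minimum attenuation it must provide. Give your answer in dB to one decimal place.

5.3 dB

Everything except the cooling tower sums to 10^(72.3/10) + 10^(78.8/10) = 9.284e+07 in linear terms, 79.68 dB SPL.
The limit corresponds to 10^(86.1/10) = 4.074e+08; subtracting the fixed part leaves 3.145e+08 for the cooling tower, i.e. 84.98 dB SPL.
Required insertion loss = 90.3 − 84.98 = 5.32 dB.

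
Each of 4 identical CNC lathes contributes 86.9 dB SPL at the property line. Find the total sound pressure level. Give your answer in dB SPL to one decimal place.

92.9 dB SPL

With 4 equal, uncorrelated contributions the intensity is 4× that of one unit, giving a rise of 10·log₁₀ 4.
L_total = 86.9 + 10·log₁₀(4) = 86.9 + 6.021 = 92.92 dB SPL.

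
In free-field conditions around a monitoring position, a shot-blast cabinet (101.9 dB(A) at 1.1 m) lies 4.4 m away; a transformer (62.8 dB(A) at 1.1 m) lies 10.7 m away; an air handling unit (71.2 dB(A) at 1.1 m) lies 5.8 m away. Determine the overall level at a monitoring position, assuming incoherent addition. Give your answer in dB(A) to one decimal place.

89.9 dB(A)

Propagate each source to the receiver with L = L_ref − 20·log₁₀(r/r_ref), then add intensities.
shot-blast cabinet: 101.9 − 20·log₁₀(4.4/1.1) = 101.9 − 12.04 = 89.86 dB(A).
transformer: 62.8 − 20·log₁₀(10.7/1.1) = 62.8 − 19.76 = 43.04 dB(A).
air handling unit: 71.2 − 20·log₁₀(5.8/1.1) = 71.2 − 14.44 = 56.76 dB(A).
Σ 10^(L/10) = 9.685e+08 → L_total = 10·log₁₀(9.685e+08) = 89.86 dB(A).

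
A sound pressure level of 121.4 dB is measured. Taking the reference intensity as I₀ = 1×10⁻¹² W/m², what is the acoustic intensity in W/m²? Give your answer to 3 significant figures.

I = I₀·10^(L/10) = 10⁻¹² × 10^(121.4/10) = 10^(0.140).

1.38 W/m²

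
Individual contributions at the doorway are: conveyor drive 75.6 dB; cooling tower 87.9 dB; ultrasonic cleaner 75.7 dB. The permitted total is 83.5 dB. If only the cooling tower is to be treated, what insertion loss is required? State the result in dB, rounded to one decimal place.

6.1 dB

Fixed contribution from the other sources: Σ 10^(L/10) = 10^(75.6/10) + 10^(75.7/10) = 7.346e+07 (78.66 dB).
To meet 83.5 dB overall, the treated cooling tower may contribute at most 10^(83.5/10) − 7.346e+07 = 1.504e+08, i.e. 81.77 dB.
So the cooling tower must be reduced from 87.9 to 81.77 dB: IL = 6.13 dB.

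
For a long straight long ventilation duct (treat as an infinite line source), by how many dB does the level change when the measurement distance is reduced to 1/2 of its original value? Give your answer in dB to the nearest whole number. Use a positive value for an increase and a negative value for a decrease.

+3 dB

A line source loses 3 dB per doubling of distance; generally ΔL = −10·log₁₀(r₂/r₁).
ΔL = −10·log₁₀(0.5) = +3.01 dB.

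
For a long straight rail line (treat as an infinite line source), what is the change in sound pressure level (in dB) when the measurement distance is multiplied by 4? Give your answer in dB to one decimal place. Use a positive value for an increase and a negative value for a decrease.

-6.0 dB

A line source loses 3 dB per doubling of distance; generally ΔL = −10·log₁₀(r₂/r₁).
ΔL = −10·log₁₀(4) = -6.02 dB.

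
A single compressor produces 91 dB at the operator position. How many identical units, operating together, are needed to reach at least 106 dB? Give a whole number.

32

Need L₁ + 10·log₁₀ N ≥ 106, i.e. log₁₀ N ≥ 1.50.
N ≥ 10^(15.0/10) = 31.623, so N = 32.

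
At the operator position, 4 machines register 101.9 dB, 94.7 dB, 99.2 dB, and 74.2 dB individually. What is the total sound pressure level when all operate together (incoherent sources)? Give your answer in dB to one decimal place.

For uncorrelated sources the intensities add, so convert each level to linear form, sum, and take 10·log₁₀ of the total.
Σ 10^(L/10) = 10^(101.9/10) + 10^(94.7/10) + 10^(99.2/10) + 10^(74.2/10) = 2.678e+10.
L_total = 10·log₁₀(2.678e+10) = 104.28 dB.

104.3 dB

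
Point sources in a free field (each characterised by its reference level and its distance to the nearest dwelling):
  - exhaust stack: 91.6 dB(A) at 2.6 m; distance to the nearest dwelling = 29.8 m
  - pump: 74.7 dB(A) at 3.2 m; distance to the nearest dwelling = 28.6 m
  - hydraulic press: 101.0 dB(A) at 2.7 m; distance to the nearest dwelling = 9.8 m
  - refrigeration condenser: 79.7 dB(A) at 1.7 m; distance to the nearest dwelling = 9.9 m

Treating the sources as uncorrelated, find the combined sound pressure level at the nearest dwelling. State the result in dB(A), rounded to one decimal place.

Propagate each source to the receiver with L = L_ref − 20·log₁₀(r/r_ref), then add intensities.
exhaust stack: 91.6 − 20·log₁₀(29.8/2.6) = 91.6 − 21.18 = 70.42 dB(A).
pump: 74.7 − 20·log₁₀(28.6/3.2) = 74.7 − 19.02 = 55.68 dB(A).
hydraulic press: 101.0 − 20·log₁₀(9.8/2.7) = 101.0 − 11.20 = 89.80 dB(A).
refrigeration condenser: 79.7 − 20·log₁₀(9.9/1.7) = 79.7 − 15.30 = 64.40 dB(A).
Σ 10^(L/10) = 9.697e+08 → L_total = 10·log₁₀(9.697e+08) = 89.87 dB(A).

89.9 dB(A)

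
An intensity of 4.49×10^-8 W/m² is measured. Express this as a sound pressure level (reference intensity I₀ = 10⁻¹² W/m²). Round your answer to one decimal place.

L = 10·log₁₀(I/I₀) = 10·log₁₀(4.49×10^-8/10⁻¹²) = 10·log₁₀(4.49×10^4).
L = 10·(0.6522 + 4) = 46.52 dB.

46.5 dB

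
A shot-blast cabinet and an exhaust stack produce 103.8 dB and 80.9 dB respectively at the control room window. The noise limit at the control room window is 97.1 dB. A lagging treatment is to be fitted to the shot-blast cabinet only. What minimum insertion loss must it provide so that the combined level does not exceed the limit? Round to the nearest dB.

7 dB

The untreated sources together contribute 10^(80.9/10) = 1.230e+08, i.e. 80.90 dB.
To meet 97.1 dB overall, the treated shot-blast cabinet may contribute at most 10^(97.1/10) − 1.230e+08 = 5.006e+09, i.e. 96.99 dB.
Required insertion loss = 103.8 − 96.99 = 6.81 dB.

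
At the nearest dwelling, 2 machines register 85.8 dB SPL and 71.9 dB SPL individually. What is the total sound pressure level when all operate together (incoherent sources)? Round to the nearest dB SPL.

86 dB SPL

Incoherent sources combine by intensity addition: L_total = 10·log₁₀(Σ 10^(L_i/10)).
Σ 10^(L/10) = 10^(85.8/10) + 10^(71.9/10) = 3.957e+08.
L_total = 10·log₁₀(3.957e+08) = 85.97 dB SPL.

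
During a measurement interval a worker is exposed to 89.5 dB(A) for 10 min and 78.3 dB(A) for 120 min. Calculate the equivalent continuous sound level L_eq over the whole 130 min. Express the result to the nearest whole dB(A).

Weight each interval's intensity by its duration and average over T = 130 min:
Σ tᵢ·10^(Lᵢ/10) = 10·10^(89.5/10) + 120·10^(78.3/10) = 1.703e+10.
L_eq = 10·log₁₀(1.703e+10/130) = 81.17 dB(A).

81 dB(A)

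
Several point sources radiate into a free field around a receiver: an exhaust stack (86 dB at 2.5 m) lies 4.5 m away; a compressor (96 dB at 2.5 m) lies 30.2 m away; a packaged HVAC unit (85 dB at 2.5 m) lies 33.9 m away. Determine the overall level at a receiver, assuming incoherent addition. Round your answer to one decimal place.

First find each source's level at the receiver (point-source: −20·log₁₀(r/r_ref)), then combine on an intensity basis.
exhaust stack: 86 − 20·log₁₀(4.5/2.5) = 86 − 5.11 = 80.89 dB.
compressor: 96 − 20·log₁₀(30.2/2.5) = 96 − 21.64 = 74.36 dB.
packaged HVAC unit: 85 − 20·log₁₀(33.9/2.5) = 85 − 22.65 = 62.35 dB.
Σ 10^(L/10) = 1.519e+08 → L_total = 10·log₁₀(1.519e+08) = 81.81 dB.

81.8 dB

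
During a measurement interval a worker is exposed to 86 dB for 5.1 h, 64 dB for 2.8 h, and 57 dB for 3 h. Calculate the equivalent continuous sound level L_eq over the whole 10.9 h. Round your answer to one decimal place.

The energy average is taken in the linear domain: L_eq = 10·log₁₀[(Σ tᵢ·10^(Lᵢ/10))/T], T = 10.9 h.
Σ tᵢ·10^(Lᵢ/10) = 5.1·10^(86/10) + 2.8·10^(64/10) + 3·10^(57/10) = 2.039e+09.
L_eq = 10·log₁₀(2.039e+09/10.9) = 82.72 dB.

82.7 dB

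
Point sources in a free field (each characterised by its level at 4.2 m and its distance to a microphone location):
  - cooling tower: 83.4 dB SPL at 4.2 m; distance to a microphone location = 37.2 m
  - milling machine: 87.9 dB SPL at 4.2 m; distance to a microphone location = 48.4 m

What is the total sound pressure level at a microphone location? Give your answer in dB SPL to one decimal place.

68.7 dB SPL

Propagate each source to the receiver with L = L_ref − 20·log₁₀(r/r_ref), then add intensities.
cooling tower: 83.4 − 20·log₁₀(37.2/4.2) = 83.4 − 18.95 = 64.45 dB SPL.
milling machine: 87.9 − 20·log₁₀(48.4/4.2) = 87.9 − 21.23 = 66.67 dB SPL.
Σ 10^(L/10) = 7.432e+06 → L_total = 10·log₁₀(7.432e+06) = 68.71 dB SPL.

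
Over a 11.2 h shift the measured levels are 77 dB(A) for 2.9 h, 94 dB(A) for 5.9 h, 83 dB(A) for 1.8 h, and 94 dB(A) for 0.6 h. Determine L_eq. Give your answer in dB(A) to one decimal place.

L_eq = 10·log₁₀[(1/T)·Σ tᵢ·10^(Lᵢ/10)] with T = 11.2 h.
Σ tᵢ·10^(Lᵢ/10) = 2.9·10^(77/10) + 5.9·10^(94/10) + 1.8·10^(83/10) + 0.6·10^(94/10) = 1.683e+10.
L_eq = 10·log₁₀(1.683e+10/11.2) = 91.77 dB(A).

91.8 dB(A)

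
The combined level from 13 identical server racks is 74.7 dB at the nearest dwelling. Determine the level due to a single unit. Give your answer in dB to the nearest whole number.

64 dB

For N identical incoherent sources L_total = L₁ + 10·log₁₀ N, so L₁ = 74.7 − 10·log₁₀(13) = 74.7 − 11.139.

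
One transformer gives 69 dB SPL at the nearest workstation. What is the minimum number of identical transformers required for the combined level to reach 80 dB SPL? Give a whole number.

13

Need L₁ + 10·log₁₀ N ≥ 80, i.e. log₁₀ N ≥ 1.10.
N ≥ 10^(11.0/10) = 12.589, so N = 13.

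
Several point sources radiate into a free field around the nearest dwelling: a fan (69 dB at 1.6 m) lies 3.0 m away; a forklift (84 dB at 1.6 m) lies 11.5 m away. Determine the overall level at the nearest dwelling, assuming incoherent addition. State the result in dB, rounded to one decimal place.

Propagate each source to the receiver with L = L_ref − 20·log₁₀(r/r_ref), then add intensities.
fan: 69 − 20·log₁₀(3.0/1.6) = 69 − 5.46 = 63.54 dB.
forklift: 84 − 20·log₁₀(11.5/1.6) = 84 − 17.13 = 66.87 dB.
Σ 10^(L/10) = 7.122e+06 → L_total = 10·log₁₀(7.122e+06) = 68.53 dB.

68.5 dB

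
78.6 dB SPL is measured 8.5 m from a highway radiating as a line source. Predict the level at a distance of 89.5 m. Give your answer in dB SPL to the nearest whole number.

For a line source, L₂ = L₁ − 10·log₁₀(r₂/r₁).
L₂ = 78.6 − 10·log₁₀(89.5/8.5) = 78.6 − 10.224 = 68.38 dB SPL.

68 dB SPL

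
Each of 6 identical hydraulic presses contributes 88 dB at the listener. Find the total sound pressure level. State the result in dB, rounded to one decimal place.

95.8 dB

N identical incoherent sources raise the level by 10·log₁₀ N.
L_total = 88 + 10·log₁₀(6) = 88 + 7.782 = 95.78 dB.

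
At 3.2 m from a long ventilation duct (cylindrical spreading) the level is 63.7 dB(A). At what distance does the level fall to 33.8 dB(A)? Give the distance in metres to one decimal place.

The 29.9 dB drop corresponds to a distance ratio of 10^(29.9/10) for a line source.
r₂ = 3.2·10^((63.7−33.8)/10) = 3.2·10^(29.9/10) = 3127.16 m.

3127.2 m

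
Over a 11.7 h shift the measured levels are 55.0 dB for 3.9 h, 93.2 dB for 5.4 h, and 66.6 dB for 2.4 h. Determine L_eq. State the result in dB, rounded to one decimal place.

89.8 dB

Weight each interval's intensity by its duration and average over T = 11.7 h:
Σ tᵢ·10^(Lᵢ/10) = 3.9·10^(55.0/10) + 5.4·10^(93.2/10) + 2.4·10^(66.6/10) = 1.129e+10.
L_eq = 10·log₁₀(1.129e+10/11.7) = 89.85 dB.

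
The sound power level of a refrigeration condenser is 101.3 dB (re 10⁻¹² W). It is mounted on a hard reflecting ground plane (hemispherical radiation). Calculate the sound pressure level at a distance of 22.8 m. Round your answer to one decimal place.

66.2 dB

L_p = L_w − 10·log₁₀(2π·r²) with r = 22.8 m.
2π·r² = 3266 m², 10·log₁₀ of that is 35.140 dB.
L_p = 101.3 − 35.140 = 66.16 dB.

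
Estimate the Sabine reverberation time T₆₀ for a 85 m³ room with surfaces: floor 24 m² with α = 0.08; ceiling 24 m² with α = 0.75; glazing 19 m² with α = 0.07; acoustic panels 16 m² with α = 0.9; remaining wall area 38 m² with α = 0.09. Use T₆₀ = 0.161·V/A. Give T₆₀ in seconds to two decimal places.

Total absorption A = 24·0.08 + 24·0.75 + 19·0.07 + 16·0.9 + 38·0.09 = 39.07 m² sabins.
T₆₀ = 0.161·V/A = 0.161·85/39.07 = 0.350 s.

0.35 s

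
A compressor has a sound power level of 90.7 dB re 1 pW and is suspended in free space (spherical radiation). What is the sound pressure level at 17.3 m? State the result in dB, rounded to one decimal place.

The power spreads over a sphere of area 4π·r², so L_p = L_w − 10·log₁₀(4π·r²).
4π·r² = 3761 m², 10·log₁₀ of that is 35.753 dB.
L_p = 90.7 − 35.753 = 54.95 dB.

54.9 dB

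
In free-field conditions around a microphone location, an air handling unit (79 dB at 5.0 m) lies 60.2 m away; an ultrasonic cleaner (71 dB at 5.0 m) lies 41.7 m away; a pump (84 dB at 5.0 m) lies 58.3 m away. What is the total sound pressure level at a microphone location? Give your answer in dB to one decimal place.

64.1 dB

Apply inverse-square spreading to bring every level to the receiver, then sum 10^(L/10).
air handling unit: 79 − 20·log₁₀(60.2/5.0) = 79 − 21.61 = 57.39 dB.
ultrasonic cleaner: 71 − 20·log₁₀(41.7/5.0) = 71 − 18.42 = 52.58 dB.
pump: 84 − 20·log₁₀(58.3/5.0) = 84 − 21.33 = 62.67 dB.
Σ 10^(L/10) = 2.577e+06 → L_total = 10·log₁₀(2.577e+06) = 64.11 dB.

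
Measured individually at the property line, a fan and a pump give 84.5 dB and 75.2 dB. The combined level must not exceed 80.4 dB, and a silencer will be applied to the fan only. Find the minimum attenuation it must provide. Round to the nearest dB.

Everything except the fan sums to 10^(75.2/10) = 3.311e+07 in linear terms, 75.20 dB.
To meet 80.4 dB overall, the treated fan may contribute at most 10^(80.4/10) − 3.311e+07 = 7.653e+07, i.e. 78.84 dB.
So the fan must be reduced from 84.5 to 78.84 dB: IL = 5.66 dB.

6 dB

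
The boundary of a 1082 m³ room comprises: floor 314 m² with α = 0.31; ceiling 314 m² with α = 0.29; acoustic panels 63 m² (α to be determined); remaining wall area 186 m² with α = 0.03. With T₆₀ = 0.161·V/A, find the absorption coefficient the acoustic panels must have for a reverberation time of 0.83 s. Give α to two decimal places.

0.25

A = 0.161·V/T₆₀ = 0.161·1082/0.83 = 209.88 m² sabins.
Absorption from the other surfaces = 314·0.31 + 314·0.29 + 186·0.03 = 193.98 m², so the acoustic panels must supply 15.90 m² over 63 m².
α = 15.90/63 = 0.252.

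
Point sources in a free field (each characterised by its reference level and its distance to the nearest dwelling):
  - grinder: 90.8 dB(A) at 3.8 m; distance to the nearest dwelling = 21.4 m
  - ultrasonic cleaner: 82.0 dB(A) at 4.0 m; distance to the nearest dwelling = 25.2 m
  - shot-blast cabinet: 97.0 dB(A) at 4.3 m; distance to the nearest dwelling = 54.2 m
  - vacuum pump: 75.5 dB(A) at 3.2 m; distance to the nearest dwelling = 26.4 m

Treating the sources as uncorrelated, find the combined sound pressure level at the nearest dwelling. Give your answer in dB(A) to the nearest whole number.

Apply inverse-square spreading to bring every level to the receiver, then sum 10^(L/10).
grinder: 90.8 − 20·log₁₀(21.4/3.8) = 90.8 − 15.01 = 75.79 dB(A).
ultrasonic cleaner: 82.0 − 20·log₁₀(25.2/4.0) = 82.0 − 15.99 = 66.01 dB(A).
shot-blast cabinet: 97.0 − 20·log₁₀(54.2/4.3) = 97.0 − 22.01 = 74.99 dB(A).
vacuum pump: 75.5 − 20·log₁₀(26.4/3.2) = 75.5 − 18.33 = 57.17 dB(A).
Σ 10^(L/10) = 7.397e+07 → L_total = 10·log₁₀(7.397e+07) = 78.69 dB(A).

79 dB(A)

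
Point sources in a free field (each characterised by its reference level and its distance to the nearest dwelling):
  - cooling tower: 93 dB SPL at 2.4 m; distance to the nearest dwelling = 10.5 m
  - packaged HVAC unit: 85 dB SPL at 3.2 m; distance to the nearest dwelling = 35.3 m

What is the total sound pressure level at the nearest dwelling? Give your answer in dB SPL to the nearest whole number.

80 dB SPL

Propagate each source to the receiver with L = L_ref − 20·log₁₀(r/r_ref), then add intensities.
cooling tower: 93 − 20·log₁₀(10.5/2.4) = 93 − 12.82 = 80.18 dB SPL.
packaged HVAC unit: 85 − 20·log₁₀(35.3/3.2) = 85 − 20.85 = 64.15 dB SPL.
Σ 10^(L/10) = 1.068e+08 → L_total = 10·log₁₀(1.068e+08) = 80.29 dB SPL.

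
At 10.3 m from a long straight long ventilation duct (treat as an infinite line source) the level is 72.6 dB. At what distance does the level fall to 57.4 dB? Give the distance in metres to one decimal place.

341.1 m

The 15.2 dB drop corresponds to a distance ratio of 10^(15.2/10) for a line source.
r₂ = 10.3·10^((72.6−57.4)/10) = 10.3·10^(15.2/10) = 341.07 m.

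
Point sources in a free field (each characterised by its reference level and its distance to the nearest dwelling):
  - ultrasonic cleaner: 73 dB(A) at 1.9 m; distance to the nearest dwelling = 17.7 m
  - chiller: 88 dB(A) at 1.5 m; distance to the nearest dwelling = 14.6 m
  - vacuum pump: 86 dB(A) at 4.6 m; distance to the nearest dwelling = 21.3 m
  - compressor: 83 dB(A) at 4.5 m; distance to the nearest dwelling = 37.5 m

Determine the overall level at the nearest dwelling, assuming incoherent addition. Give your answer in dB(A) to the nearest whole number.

75 dB(A)

First find each source's level at the receiver (point-source: −20·log₁₀(r/r_ref)), then combine on an intensity basis.
ultrasonic cleaner: 73 − 20·log₁₀(17.7/1.9) = 73 − 19.38 = 53.62 dB(A).
chiller: 88 − 20·log₁₀(14.6/1.5) = 88 − 19.77 = 68.23 dB(A).
vacuum pump: 86 − 20·log₁₀(21.3/4.6) = 86 − 13.31 = 72.69 dB(A).
compressor: 83 − 20·log₁₀(37.5/4.5) = 83 − 18.42 = 64.58 dB(A).
Σ 10^(L/10) = 2.833e+07 → L_total = 10·log₁₀(2.833e+07) = 74.52 dB(A).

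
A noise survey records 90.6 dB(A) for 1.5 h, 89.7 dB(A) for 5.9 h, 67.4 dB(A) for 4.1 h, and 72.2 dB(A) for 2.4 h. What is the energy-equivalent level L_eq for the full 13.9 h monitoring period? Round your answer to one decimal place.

The energy average is taken in the linear domain: L_eq = 10·log₁₀[(Σ tᵢ·10^(Lᵢ/10))/T], T = 13.9 h.
Σ tᵢ·10^(Lᵢ/10) = 1.5·10^(90.6/10) + 5.9·10^(89.7/10) + 4.1·10^(67.4/10) + 2.4·10^(72.2/10) = 7.291e+09.
L_eq = 10·log₁₀(7.291e+09/13.9) = 87.20 dB(A).

87.2 dB(A)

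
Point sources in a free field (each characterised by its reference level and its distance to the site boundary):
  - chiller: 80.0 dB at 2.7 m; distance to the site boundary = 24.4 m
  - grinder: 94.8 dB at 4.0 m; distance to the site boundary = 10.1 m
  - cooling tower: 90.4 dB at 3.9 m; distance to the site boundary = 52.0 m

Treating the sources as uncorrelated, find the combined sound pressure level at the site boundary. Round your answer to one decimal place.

Propagate each source to the receiver with L = L_ref − 20·log₁₀(r/r_ref), then add intensities.
chiller: 80.0 − 20·log₁₀(24.4/2.7) = 80.0 − 19.12 = 60.88 dB.
grinder: 94.8 − 20·log₁₀(10.1/4.0) = 94.8 − 8.05 = 86.75 dB.
cooling tower: 90.4 − 20·log₁₀(52.0/3.9) = 90.4 − 22.50 = 67.90 dB.
Σ 10^(L/10) = 4.811e+08 → L_total = 10·log₁₀(4.811e+08) = 86.82 dB.

86.8 dB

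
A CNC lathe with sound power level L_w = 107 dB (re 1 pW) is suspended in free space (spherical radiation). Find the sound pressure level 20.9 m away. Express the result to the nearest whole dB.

70 dB

The power spreads over a sphere of area 4π·r², so L_p = L_w − 10·log₁₀(4π·r²).
4π·r² = 5489 m², 10·log₁₀ of that is 37.395 dB.
L_p = 107 − 37.395 = 69.60 dB.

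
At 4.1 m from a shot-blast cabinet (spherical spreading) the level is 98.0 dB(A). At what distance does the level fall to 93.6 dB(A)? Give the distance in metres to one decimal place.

For a point source L₁ − L₂ = 20·log₁₀(r₂/r₁), so r₂ = r₁·10^((L₁−L₂)/20).
r₂ = 4.1·10^((98.0−93.6)/20) = 4.1·10^(4.4/20) = 6.80 m.

6.8 m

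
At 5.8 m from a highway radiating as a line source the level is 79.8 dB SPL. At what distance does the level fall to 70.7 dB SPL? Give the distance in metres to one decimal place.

The 9.1 dB drop corresponds to a distance ratio of 10^(9.1/10) for a line source.
r₂ = 5.8·10^((79.8−70.7)/10) = 5.8·10^(9.1/10) = 47.14 m.

47.1 m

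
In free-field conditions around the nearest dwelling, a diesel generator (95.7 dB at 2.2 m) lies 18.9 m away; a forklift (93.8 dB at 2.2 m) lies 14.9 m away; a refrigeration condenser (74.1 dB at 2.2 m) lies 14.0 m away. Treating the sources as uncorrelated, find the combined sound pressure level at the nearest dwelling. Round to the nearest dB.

80 dB

First find each source's level at the receiver (point-source: −20·log₁₀(r/r_ref)), then combine on an intensity basis.
diesel generator: 95.7 − 20·log₁₀(18.9/2.2) = 95.7 − 18.68 = 77.02 dB.
forklift: 93.8 − 20·log₁₀(14.9/2.2) = 93.8 − 16.62 = 77.18 dB.
refrigeration condenser: 74.1 − 20·log₁₀(14.0/2.2) = 74.1 − 16.07 = 58.03 dB.
Σ 10^(L/10) = 1.033e+08 → L_total = 10·log₁₀(1.033e+08) = 80.14 dB.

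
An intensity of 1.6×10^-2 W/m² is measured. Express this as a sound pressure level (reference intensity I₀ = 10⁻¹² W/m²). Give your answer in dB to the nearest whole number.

L = 10·log₁₀(I/I₀) = 10·log₁₀(1.6×10^-2/10⁻¹²) = 10·log₁₀(1.6×10^10).
L = 10·(0.2041 + 10) = 102.04 dB.

102 dB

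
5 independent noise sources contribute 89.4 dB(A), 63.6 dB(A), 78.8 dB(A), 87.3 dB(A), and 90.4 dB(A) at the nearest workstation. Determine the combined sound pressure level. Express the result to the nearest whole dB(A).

94 dB(A)

Incoherent sources combine by intensity addition: L_total = 10·log₁₀(Σ 10^(L_i/10)).
Σ 10^(L/10) = 10^(89.4/10) + 10^(63.6/10) + 10^(78.8/10) + 10^(87.3/10) + 10^(90.4/10) = 2.583e+09.
L_total = 10·log₁₀(2.583e+09) = 94.12 dB(A).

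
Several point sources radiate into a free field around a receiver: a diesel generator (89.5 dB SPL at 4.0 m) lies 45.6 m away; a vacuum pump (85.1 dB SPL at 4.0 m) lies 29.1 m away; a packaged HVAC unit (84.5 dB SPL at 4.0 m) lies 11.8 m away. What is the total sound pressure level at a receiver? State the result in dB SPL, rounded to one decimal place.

First find each source's level at the receiver (point-source: −20·log₁₀(r/r_ref)), then combine on an intensity basis.
diesel generator: 89.5 − 20·log₁₀(45.6/4.0) = 89.5 − 21.14 = 68.36 dB SPL.
vacuum pump: 85.1 − 20·log₁₀(29.1/4.0) = 85.1 − 17.24 = 67.86 dB SPL.
packaged HVAC unit: 84.5 − 20·log₁₀(11.8/4.0) = 84.5 − 9.40 = 75.10 dB SPL.
Σ 10^(L/10) = 4.536e+07 → L_total = 10·log₁₀(4.536e+07) = 76.57 dB SPL.

76.6 dB SPL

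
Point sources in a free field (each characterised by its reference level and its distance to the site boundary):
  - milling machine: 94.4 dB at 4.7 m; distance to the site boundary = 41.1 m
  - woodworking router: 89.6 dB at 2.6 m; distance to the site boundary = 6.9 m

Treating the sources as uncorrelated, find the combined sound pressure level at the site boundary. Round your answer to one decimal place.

82.2 dB

Propagate each source to the receiver with L = L_ref − 20·log₁₀(r/r_ref), then add intensities.
milling machine: 94.4 − 20·log₁₀(41.1/4.7) = 94.4 − 18.83 = 75.57 dB.
woodworking router: 89.6 − 20·log₁₀(6.9/2.6) = 89.6 − 8.48 = 81.12 dB.
Σ 10^(L/10) = 1.655e+08 → L_total = 10·log₁₀(1.655e+08) = 82.19 dB.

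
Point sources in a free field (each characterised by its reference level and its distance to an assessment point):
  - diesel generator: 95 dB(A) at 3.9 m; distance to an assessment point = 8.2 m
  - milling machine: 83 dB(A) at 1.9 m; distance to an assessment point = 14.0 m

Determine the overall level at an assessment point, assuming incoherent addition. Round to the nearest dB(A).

Apply inverse-square spreading to bring every level to the receiver, then sum 10^(L/10).
diesel generator: 95 − 20·log₁₀(8.2/3.9) = 95 − 6.45 = 88.55 dB(A).
milling machine: 83 − 20·log₁₀(14.0/1.9) = 83 − 17.35 = 65.65 dB(A).
Σ 10^(L/10) = 7.190e+08 → L_total = 10·log₁₀(7.190e+08) = 88.57 dB(A).

89 dB(A)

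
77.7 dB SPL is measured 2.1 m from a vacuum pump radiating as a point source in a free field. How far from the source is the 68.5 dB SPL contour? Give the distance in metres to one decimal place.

Point-source spreading drops the level by 20·log₁₀(r₂/r₁); inverting, r₂/r₁ = 10^(ΔL/20).
r₂ = 2.1·10^((77.7−68.5)/20) = 2.1·10^(9.2/20) = 6.06 m.

6.1 m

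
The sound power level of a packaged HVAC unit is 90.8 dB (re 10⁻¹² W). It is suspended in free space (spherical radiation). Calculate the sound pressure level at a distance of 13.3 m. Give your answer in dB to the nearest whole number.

57 dB

The power spreads over a sphere of area 4π·r², so L_p = L_w − 10·log₁₀(4π·r²).
4π·r² = 2223 m², 10·log₁₀ of that is 33.469 dB.
L_p = 90.8 − 33.469 = 57.33 dB.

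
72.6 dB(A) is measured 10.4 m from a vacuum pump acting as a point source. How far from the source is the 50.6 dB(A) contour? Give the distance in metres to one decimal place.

For a point source L₁ − L₂ = 20·log₁₀(r₂/r₁), so r₂ = r₁·10^((L₁−L₂)/20).
r₂ = 10.4·10^((72.6−50.6)/20) = 10.4·10^(22.0/20) = 130.93 m.

130.9 m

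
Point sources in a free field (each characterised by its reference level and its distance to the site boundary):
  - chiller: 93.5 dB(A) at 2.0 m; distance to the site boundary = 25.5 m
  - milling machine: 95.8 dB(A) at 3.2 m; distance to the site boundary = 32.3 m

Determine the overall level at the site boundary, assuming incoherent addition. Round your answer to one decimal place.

77.1 dB(A)

Apply inverse-square spreading to bring every level to the receiver, then sum 10^(L/10).
chiller: 93.5 − 20·log₁₀(25.5/2.0) = 93.5 − 22.11 = 71.39 dB(A).
milling machine: 95.8 − 20·log₁₀(32.3/3.2) = 95.8 − 20.08 = 75.72 dB(A).
Σ 10^(L/10) = 5.109e+07 → L_total = 10·log₁₀(5.109e+07) = 77.08 dB(A).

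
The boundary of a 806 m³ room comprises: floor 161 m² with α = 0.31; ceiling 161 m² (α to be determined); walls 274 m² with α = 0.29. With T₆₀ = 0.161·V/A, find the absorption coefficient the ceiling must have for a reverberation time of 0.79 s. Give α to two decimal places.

From T₆₀ = 0.161·V/A, the target T₆₀ = 0.79 s needs A = 0.161·806/0.79 = 164.26 m².
Absorption from the other surfaces = 161·0.31 + 274·0.29 = 129.37 m², so the ceiling must supply 34.89 m² over 161 m².
α = 34.89/161 = 0.217.

0.22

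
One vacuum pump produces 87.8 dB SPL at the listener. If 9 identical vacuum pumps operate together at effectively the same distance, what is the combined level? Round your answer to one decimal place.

97.3 dB SPL

With 9 equal, uncorrelated contributions the intensity is 9× that of one unit, giving a rise of 10·log₁₀ 9.
L_total = 87.8 + 10·log₁₀(9) = 87.8 + 9.542 = 97.34 dB SPL.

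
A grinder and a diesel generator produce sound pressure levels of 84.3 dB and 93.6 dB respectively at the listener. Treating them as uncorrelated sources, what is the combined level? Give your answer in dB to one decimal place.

For uncorrelated sources the intensities add, so convert each level to linear form, sum, and take 10·log₁₀ of the total.
Σ 10^(L/10) = 10^(84.3/10) + 10^(93.6/10) = 2.560e+09.
L_total = 10·log₁₀(2.560e+09) = 94.08 dB.

94.1 dB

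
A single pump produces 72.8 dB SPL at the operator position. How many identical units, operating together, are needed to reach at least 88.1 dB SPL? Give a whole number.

The shortfall is 88.1 − 72.8 = 15.3 dB, and N units add 10·log₁₀ N, so need 10·log₁₀ N ≥ 15.3.
N ≥ 10^(15.3/10) = 33.884, so N = 34.

34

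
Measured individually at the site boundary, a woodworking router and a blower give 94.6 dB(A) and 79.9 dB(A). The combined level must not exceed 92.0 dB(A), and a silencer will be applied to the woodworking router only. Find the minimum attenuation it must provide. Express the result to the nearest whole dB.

3 dB

Everything except the woodworking router sums to 10^(79.9/10) = 9.772e+07 in linear terms, 79.90 dB(A).
The limit corresponds to 10^(92.0/10) = 1.585e+09; subtracting the fixed part leaves 1.487e+09 for the woodworking router, i.e. 91.72 dB(A).
So the woodworking router must be reduced from 94.6 to 91.72 dB(A): IL = 2.88 dB.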